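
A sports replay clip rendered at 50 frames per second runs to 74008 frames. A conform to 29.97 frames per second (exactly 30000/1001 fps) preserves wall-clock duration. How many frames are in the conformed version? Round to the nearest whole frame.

44360 frames

Frames at target rate = 74008 × (30000/1001) / (50) = 4036800/91 ≈ 44360.440.
Nearest whole frame: 44360.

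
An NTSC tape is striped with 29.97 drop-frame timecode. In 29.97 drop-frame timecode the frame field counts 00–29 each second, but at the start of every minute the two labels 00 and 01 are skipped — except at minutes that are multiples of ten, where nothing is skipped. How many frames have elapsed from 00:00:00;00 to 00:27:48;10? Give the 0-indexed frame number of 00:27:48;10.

50000

As if non-drop at 30 labels/s: (0 × 3600 + 27 × 60 + 48) × 30 + 10 = 50050.
Minute boundaries passed: 27; those not divisible by 10: 27 − 2 = 25; dropped labels = 2 × 25 = 50.
Actual frame index = 50050 − 50 = 50000.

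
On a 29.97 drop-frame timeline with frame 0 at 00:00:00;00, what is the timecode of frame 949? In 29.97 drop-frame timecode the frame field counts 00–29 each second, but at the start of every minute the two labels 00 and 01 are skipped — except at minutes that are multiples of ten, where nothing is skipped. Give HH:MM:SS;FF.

Each 10-minute DF block holds 10 × 60 × 30 − 9 × 2 = 17982 frames. 949 ÷ 17982 → 0 full blocks, remainder 949.
Within the partial block the first minute is 1800 frames and each further minute 1798, so 0 further minute boundaries passed. Total skipped labels = 18 × 0 + 2 × 0 = 0.
Non-drop label index = 949 + 0 = 949; at 30 labels/s that is 00:00:31:19, i.e. DF 00:00:31;19.

00:00:31;19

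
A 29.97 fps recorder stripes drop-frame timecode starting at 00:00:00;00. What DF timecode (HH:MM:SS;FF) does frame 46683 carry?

00:25:57;19

Ten DF minutes hold 17982 frames, so frame 46683 lies in block 2 (frames 35964–53945) with 10719 frames into that block.
The block's first minute is 1800 frames and the rest 1798 each; 10719 frames reaches minute 5, so 2 × 18 + 5 × 2 = 46 labels have been skipped so far.
Adding those back, label number 46683 + 46 = 46729 at 30 labels/s is 1557 s + 19 f = 0 h 25 min 57 s frame 19, i.e. 00:25:57;19.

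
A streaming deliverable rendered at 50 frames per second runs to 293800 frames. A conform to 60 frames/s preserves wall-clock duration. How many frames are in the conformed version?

Target frames = source frames × (target rate / source rate) = 293800 × (60)/(50) = 293800 × 6/5 = 352560.

352560 frames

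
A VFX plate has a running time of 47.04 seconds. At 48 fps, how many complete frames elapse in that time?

Frames = 47.04 × 48 = 56448/25 ≈ 2257.9200.
Complete frames: 2257.

2257 frames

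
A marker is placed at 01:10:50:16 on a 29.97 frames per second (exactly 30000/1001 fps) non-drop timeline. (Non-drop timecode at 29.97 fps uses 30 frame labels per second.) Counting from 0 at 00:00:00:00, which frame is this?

frame 127516

Total seconds to the label: (1 × 3600 + 10 × 60 + 50) = 4250.
Frame index = 4250 × 30 + 16 = 127516.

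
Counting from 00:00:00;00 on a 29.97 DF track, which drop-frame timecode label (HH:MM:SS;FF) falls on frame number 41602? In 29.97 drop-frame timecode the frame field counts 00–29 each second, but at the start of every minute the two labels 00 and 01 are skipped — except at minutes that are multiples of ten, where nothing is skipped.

Each 10-minute DF block holds 10 × 60 × 30 − 9 × 2 = 17982 frames. 41602 ÷ 17982 → 2 full blocks, remainder 5638.
Within the partial block the first minute is 1800 frames and each further minute 1798, so 3 further minute boundaries passed. Total skipped labels = 18 × 2 + 2 × 3 = 42.
Non-drop label index = 41602 + 42 = 41644; at 30 labels/s that is 00:23:08:04, i.e. DF 00:23:08;04.

00:23:08;04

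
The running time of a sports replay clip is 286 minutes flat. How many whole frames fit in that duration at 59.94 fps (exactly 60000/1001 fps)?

1028571 frames

286 min = 17160 s.
Frames = 17160 × 60000/1001 = 7200000/7 ≈ 1028571.4286.
Complete frames: 1028571.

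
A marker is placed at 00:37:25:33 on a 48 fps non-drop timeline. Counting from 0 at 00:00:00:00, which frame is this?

107793

Total seconds to the label: (0 × 3600 + 37 × 60 + 25) = 2245.
Frame index = 2245 × 48 + 33 = 107793.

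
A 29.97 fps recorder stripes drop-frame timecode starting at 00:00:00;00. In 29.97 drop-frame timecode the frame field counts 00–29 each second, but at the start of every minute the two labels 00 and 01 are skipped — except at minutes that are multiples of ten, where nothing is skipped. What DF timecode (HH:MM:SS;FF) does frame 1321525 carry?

Each 10-minute DF block holds 10 × 60 × 30 − 9 × 2 = 17982 frames. 1321525 ÷ 17982 → 73 full blocks, remainder 8839.
Within the partial block the first minute is 1800 frames and each further minute 1798, so 4 further minute boundaries passed. Total skipped labels = 18 × 73 + 2 × 4 = 1322.
Non-drop label index = 1321525 + 1322 = 1322847; at 30 labels/s that is 12:14:54:27, i.e. DF 12:14:54;27.

12:14:54;27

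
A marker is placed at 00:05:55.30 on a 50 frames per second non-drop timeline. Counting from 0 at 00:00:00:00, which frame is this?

17780

Total seconds to the label: (0 × 3600 + 5 × 60 + 55) = 355.
Frame index = 355 × 50 + 30 = 17780.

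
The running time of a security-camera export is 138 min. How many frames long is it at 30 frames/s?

248400 frames

138 min = 8280 s.
Frames = 8280 × 30 = 248400.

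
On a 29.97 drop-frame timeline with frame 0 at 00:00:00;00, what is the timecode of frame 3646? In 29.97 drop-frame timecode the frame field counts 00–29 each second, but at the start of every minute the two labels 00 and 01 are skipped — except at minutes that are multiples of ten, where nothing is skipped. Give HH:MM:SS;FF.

Ten DF minutes hold 17982 frames, so frame 3646 lies in block 0 (frames 0–17981) with 3646 frames into that block.
The block's first minute is 1800 frames and the rest 1798 each; 3646 frames reaches minute 2, so 0 × 18 + 2 × 2 = 4 labels have been skipped so far.
Adding those back, label number 3646 + 4 = 3650 at 30 labels/s is 121 s + 20 f = 0 h 2 min 1 s frame 20, i.e. 00:02:01;20.

00:02:01;20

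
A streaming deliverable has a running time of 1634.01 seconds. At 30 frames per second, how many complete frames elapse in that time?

49020 frames

Frames = 1634.01 × 30 = 490203/10 ≈ 49020.3000.
Complete frames: 49020.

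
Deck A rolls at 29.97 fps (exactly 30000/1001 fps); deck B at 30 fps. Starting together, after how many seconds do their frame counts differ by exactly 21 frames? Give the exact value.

700.7 seconds

The gap grows by |30 − 30000/1001| = 30/1001 frames per second.
Time for a 21-frame gap: 21 ÷ (30/1001) = 700.7 s.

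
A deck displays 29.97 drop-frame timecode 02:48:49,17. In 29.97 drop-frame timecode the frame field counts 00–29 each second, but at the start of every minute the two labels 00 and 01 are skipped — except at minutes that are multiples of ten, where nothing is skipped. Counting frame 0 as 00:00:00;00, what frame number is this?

303583

Complete 10-minute blocks: 16, each 17982 frames → 287712.
Remaining 8 whole minutes in the current block: 1800 + 7 × 1798 = 14386 frames.
Within the current minute: 49 × 30 + 17 − 2 = 1485 (labels ;00/;01 skipped at this minute). Total = 287712 + 14386 + 1485 = 303583.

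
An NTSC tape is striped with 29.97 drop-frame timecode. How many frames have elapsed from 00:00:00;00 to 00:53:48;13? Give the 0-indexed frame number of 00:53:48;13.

As if non-drop at 30 labels/s: (0 × 3600 + 53 × 60 + 48) × 30 + 13 = 96853.
Minute boundaries passed: 53; those not divisible by 10: 53 − 5 = 48; dropped labels = 2 × 48 = 96.
Actual frame index = 96853 − 96 = 96757.

96757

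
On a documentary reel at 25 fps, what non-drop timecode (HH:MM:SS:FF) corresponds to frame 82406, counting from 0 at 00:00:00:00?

00:54:56:06

82406 ÷ 25 = 3296 full seconds, remainder 6 frames.
3296 s = 0 h 54 min 56 s.
Timecode: 00:54:56:06.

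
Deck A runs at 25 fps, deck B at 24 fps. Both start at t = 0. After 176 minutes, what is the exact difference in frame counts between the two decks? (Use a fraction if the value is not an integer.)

10560 frames

176 min = 10560 s.
A emits 25 × 10560 = 264000 frames; B emits 24 × 10560 = 253440.
Difference = 10560 frames; B is behind A.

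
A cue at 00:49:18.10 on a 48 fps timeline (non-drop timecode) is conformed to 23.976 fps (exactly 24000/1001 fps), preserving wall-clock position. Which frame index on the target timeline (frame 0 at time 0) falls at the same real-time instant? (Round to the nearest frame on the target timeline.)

Source frame index: (0×3600 + 49×60 + 18) × 48 + 10 = 141994.
Real time: 141994 / (48) = 70997/24 s.
Target frame: (70997/24) × (24000/1001) = 70997000/1001 ≈ 70926.074 → 70926.

frame 70926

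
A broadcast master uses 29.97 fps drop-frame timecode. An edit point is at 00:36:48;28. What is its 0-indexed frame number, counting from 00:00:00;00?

Complete 10-minute blocks: 3, each 17982 frames → 53946.
Remaining 6 whole minutes in the current block: 1800 + 5 × 1798 = 10790 frames.
Within the current minute: 48 × 30 + 28 − 2 = 1466 (labels ;00/;01 skipped at this minute). Total = 53946 + 10790 + 1466 = 66202.

66202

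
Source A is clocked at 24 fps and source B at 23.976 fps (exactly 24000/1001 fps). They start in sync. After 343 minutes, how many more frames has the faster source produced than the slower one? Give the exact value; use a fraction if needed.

70560/143 frames

343 min = 20580 s.
A emits 24 × 20580 = 493920 frames; B emits 24000/1001 × 20580 = 70560000/143.
Difference = 70560/143 frames (≈ 493.4266); B is behind A.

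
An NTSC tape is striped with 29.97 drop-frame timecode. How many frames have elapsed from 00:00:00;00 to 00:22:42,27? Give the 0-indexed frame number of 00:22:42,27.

Complete 10-minute blocks: 2, each 17982 frames → 35964.
Remaining 2 whole minutes in the current block: 1800 + 1 × 1798 = 3598 frames.
Within the current minute: 42 × 30 + 27 − 2 = 1285 (labels ;00/;01 skipped at this minute). Total = 35964 + 3598 + 1285 = 40847.

40847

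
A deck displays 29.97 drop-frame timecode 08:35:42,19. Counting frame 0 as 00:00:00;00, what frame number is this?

Complete 10-minute blocks: 51, each 17982 frames → 917082.
Remaining 5 whole minutes in the current block: 1800 + 4 × 1798 = 8992 frames.
Within the current minute: 42 × 30 + 19 − 2 = 1277 (labels ;00/;01 skipped at this minute). Total = 917082 + 8992 + 1277 = 927351.

927351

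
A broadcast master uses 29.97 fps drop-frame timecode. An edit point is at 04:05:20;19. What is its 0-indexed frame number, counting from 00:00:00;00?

Complete 10-minute blocks: 24, each 17982 frames → 431568.
Remaining 5 whole minutes in the current block: 1800 + 4 × 1798 = 8992 frames.
Within the current minute: 20 × 30 + 19 − 2 = 617 (labels ;00/;01 skipped at this minute). Total = 431568 + 8992 + 617 = 441177.

441177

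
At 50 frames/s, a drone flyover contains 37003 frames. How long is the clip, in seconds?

740.06 seconds

Running time = 37003 / (50) = 740.06 s.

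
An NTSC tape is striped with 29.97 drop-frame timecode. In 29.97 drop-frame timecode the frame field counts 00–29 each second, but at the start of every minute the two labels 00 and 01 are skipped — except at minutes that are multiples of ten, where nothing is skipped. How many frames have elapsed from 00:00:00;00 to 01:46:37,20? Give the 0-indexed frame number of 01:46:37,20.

191738

As if non-drop at 30 labels/s: (1 × 3600 + 46 × 60 + 37) × 30 + 20 = 191930.
Minute boundaries passed: 106; those not divisible by 10: 106 − 10 = 96; dropped labels = 2 × 96 = 192.
Actual frame index = 191930 − 192 = 191738.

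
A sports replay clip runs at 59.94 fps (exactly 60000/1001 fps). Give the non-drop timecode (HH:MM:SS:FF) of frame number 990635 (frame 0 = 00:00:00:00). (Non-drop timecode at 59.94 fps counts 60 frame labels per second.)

04:35:10:35

990635 ÷ 60 = 16510 full seconds, remainder 35 frames.
16510 s = 4 h 35 min 10 s.
Timecode: 04:35:10:35.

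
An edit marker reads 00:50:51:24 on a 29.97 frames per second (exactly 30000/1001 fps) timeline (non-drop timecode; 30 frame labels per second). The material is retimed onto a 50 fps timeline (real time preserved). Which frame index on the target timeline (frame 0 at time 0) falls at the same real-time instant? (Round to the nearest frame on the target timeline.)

frame 152743

Source frame index: (0×3600 + 50×60 + 51) × 30 + 24 = 91554.
Real time: 91554 / (30000/1001) = 15274259/5000 s.
Target frame: (15274259/5000) × (50) = 15274259/100 ≈ 152742.590 → 152743.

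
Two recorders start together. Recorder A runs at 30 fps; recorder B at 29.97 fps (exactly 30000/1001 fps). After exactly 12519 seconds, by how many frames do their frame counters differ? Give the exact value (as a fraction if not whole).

A emits 30 × 12519 = 375570 frames; B emits 30000/1001 × 12519 = 28890000/77.
Difference = 28890/77 frames (≈ 375.1948); B is behind A.

28890/77 frames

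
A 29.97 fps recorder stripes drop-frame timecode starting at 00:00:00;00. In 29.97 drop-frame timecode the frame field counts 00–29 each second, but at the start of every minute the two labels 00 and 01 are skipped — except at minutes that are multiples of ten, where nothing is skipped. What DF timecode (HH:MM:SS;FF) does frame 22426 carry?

00:12:28;08

Ten DF minutes hold 17982 frames, so frame 22426 lies in block 1 (frames 17982–35963) with 4444 frames into that block.
The block's first minute is 1800 frames and the rest 1798 each; 4444 frames reaches minute 2, so 1 × 18 + 2 × 2 = 22 labels have been skipped so far.
Adding those back, label number 22426 + 22 = 22448 at 30 labels/s is 748 s + 8 f = 0 h 12 min 28 s frame 8, i.e. 00:12:28;08.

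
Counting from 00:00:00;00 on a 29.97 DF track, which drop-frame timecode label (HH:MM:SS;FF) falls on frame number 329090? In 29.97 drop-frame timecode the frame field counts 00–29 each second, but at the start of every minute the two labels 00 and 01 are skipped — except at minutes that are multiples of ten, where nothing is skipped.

Ten DF minutes hold 17982 frames, so frame 329090 lies in block 18 (frames 323676–341657) with 5414 frames into that block.
The block's first minute is 1800 frames and the rest 1798 each; 5414 frames reaches minute 3, so 18 × 18 + 3 × 2 = 330 labels have been skipped so far.
Adding those back, label number 329090 + 330 = 329420 at 30 labels/s is 10980 s + 20 f = 3 h 3 min 0 s frame 20, i.e. 03:03:00;20.

03:03:00;20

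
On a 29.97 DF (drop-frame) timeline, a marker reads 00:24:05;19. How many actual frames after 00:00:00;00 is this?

43325

Complete 10-minute blocks: 2, each 17982 frames → 35964.
Remaining 4 whole minutes in the current block: 1800 + 3 × 1798 = 7194 frames.
Within the current minute: 5 × 30 + 19 − 2 = 167 (labels ;00/;01 skipped at this minute). Total = 35964 + 7194 + 167 = 43325.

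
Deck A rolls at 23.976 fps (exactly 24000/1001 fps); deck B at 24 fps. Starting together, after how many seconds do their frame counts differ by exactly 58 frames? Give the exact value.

The gap grows by |24 − 24000/1001| = 24/1001 frames per second.
Time for a 58-frame gap: 58 ÷ (24/1001) = 29029/12 s.

29029/12 seconds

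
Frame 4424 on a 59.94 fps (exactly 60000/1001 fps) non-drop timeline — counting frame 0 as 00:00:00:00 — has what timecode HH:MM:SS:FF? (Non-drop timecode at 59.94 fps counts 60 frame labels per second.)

00:01:13:44

4424 ÷ 60 = 73 full seconds, remainder 44 frames.
73 s = 0 h 1 min 13 s.
Timecode: 00:01:13:44.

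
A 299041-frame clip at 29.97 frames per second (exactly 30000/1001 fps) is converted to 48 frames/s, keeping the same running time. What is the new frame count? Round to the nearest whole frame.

Frames at target rate = 299041 × (48) / (30000/1001) = 299340041/625 ≈ 478944.066.
Nearest whole frame: 478944.

478944 frames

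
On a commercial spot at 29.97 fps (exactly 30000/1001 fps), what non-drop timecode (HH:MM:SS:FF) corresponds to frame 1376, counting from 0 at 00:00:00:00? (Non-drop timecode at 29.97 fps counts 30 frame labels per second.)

1376 ÷ 30 = 45 full seconds, remainder 26 frames.
45 s = 0 h 0 min 45 s.
Timecode: 00:00:45:26.

00:00:45:26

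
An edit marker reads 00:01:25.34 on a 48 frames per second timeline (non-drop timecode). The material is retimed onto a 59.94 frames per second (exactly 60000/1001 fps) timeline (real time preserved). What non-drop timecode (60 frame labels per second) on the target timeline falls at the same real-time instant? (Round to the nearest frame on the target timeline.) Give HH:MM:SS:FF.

Source frame index: (0×3600 + 1×60 + 25) × 48 + 34 = 4114.
Real time: 4114 / (48) = 2057/24 s.
Target frame: (2057/24) × (60000/1001) = 467500/91 ≈ 5137.363 → 5137.
At 60 labels/s: frame 5137 → 00:01:25:37.

00:01:25:37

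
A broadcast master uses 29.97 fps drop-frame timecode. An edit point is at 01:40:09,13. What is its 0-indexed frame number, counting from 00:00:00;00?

As if non-drop at 30 labels/s: (1 × 3600 + 40 × 60 + 9) × 30 + 13 = 180283.
Minute boundaries passed: 100; those not divisible by 10: 100 − 10 = 90; dropped labels = 2 × 90 = 180.
Actual frame index = 180283 − 180 = 180103.

180103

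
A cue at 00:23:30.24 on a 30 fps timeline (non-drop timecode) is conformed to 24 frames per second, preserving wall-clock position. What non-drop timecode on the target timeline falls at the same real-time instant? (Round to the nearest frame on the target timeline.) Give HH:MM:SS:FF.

Source frame index: (0×3600 + 23×60 + 30) × 30 + 24 = 42324.
Real time: 42324 / (30) = 7054/5 s.
Target frame: (7054/5) × (24) = 169296/5 ≈ 33859.200 → 33859.
At 24 labels/s: frame 33859 → 00:23:30:19.

00:23:30:19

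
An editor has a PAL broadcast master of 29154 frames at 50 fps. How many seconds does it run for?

Running time = 29154 / (50) = 583.08 s.

583.08 seconds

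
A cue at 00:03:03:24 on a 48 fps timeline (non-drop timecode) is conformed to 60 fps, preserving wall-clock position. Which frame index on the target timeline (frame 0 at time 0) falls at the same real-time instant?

frame 11010

Source frame index: (0×3600 + 3×60 + 3) × 48 + 24 = 8808.
Real time: 8808 / (48) = 367/2 s.
Target frame: (367/2) × (60) = 11010.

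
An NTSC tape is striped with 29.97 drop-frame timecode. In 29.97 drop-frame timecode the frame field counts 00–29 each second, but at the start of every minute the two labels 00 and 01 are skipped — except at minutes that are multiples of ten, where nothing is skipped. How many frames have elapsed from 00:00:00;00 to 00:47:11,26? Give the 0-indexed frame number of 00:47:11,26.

84870

As if non-drop at 30 labels/s: (0 × 3600 + 47 × 60 + 11) × 30 + 26 = 84956.
Minute boundaries passed: 47; those not divisible by 10: 47 − 4 = 43; dropped labels = 2 × 43 = 86.
Actual frame index = 84956 − 86 = 84870.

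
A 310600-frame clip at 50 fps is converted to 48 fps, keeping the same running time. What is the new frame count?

Target frames = source frames × (target rate / source rate) = 310600 × (48)/(50) = 310600 × 24/25 = 298176.

298176 frames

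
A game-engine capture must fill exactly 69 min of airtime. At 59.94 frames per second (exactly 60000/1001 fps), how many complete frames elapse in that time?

69 min = 4140 s.
Frames = 4140 × 60000/1001 = 248400000/1001 ≈ 248151.8482.
Complete frames: 248151.

248151 frames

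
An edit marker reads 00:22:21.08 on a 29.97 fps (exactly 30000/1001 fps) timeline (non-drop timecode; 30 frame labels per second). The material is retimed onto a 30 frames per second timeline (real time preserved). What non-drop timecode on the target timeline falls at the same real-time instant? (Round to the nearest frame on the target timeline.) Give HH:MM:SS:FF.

Source frame index: (0×3600 + 22×60 + 21) × 30 + 8 = 40238.
Real time: 40238 / (30000/1001) = 20139119/15000 s.
Target frame: (20139119/15000) × (30) = 20139119/500 ≈ 40278.238 → 40278.
At 30 labels/s: frame 40278 → 00:22:22:18.

00:22:22:18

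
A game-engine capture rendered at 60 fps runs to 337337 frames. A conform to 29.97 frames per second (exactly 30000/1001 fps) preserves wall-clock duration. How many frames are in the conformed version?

Target frames = source frames × (target rate / source rate) = 337337 × (30000/1001)/(60) = 337337 × 500/1001 = 168500.

168500 frames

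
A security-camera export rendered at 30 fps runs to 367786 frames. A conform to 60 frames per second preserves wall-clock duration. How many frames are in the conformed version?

735572 frames

Frames at target rate = 367786 × (60) / (30) = 735572.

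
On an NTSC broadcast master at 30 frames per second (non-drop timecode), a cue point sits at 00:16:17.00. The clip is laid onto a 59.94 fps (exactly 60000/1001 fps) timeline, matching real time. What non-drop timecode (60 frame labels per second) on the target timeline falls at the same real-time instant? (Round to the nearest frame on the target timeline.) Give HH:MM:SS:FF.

Source frame index: (0×3600 + 16×60 + 17) × 30 + 0 = 29310.
Real time: 29310 / (30) = 977 s.
Target frame: (977) × (60000/1001) = 58620000/1001 ≈ 58561.439 → 58561.
At 60 labels/s: frame 58561 → 00:16:16:01.

00:16:16:01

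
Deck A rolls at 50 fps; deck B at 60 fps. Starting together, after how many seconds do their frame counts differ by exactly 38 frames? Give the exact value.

The gap grows by |60 − 50| = 10 frames per second.
Time for a 38-frame gap: 38 ÷ (10) = 3.8 s.

3.8 seconds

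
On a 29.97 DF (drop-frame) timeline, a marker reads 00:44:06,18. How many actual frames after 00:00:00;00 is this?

Complete 10-minute blocks: 4, each 17982 frames → 71928.
Remaining 4 whole minutes in the current block: 1800 + 3 × 1798 = 7194 frames.
Within the current minute: 6 × 30 + 18 − 2 = 196 (labels ;00/;01 skipped at this minute). Total = 71928 + 7194 + 196 = 79318.

79318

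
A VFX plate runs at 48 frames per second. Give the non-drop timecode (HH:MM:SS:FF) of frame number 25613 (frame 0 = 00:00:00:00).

25613 ÷ 48 = 533 full seconds, remainder 29 frames.
533 s = 0 h 8 min 53 s.
Timecode: 00:08:53:29.

00:08:53:29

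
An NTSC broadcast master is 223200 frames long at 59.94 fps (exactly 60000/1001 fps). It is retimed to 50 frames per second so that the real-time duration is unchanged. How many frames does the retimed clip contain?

186186 frames

Target frames = source frames × (target rate / source rate) = 223200 × (50)/(60000/1001) = 223200 × 1001/1200 = 186186.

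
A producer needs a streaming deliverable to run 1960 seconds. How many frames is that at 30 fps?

Frames = 1960 × 30 = 58800.

58800 frames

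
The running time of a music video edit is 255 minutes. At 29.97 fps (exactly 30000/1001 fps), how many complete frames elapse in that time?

255 min = 15300 s.
Frames = 15300 × 30000/1001 = 459000000/1001 ≈ 458541.4585.
Complete frames: 458541.

458541 frames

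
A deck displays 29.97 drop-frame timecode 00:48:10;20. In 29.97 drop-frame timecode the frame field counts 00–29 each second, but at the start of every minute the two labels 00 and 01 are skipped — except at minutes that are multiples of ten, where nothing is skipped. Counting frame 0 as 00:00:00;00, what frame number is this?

86632

Complete 10-minute blocks: 4, each 17982 frames → 71928.
Remaining 8 whole minutes in the current block: 1800 + 7 × 1798 = 14386 frames.
Within the current minute: 10 × 30 + 20 − 2 = 318 (labels ;00/;01 skipped at this minute). Total = 71928 + 14386 + 318 = 86632.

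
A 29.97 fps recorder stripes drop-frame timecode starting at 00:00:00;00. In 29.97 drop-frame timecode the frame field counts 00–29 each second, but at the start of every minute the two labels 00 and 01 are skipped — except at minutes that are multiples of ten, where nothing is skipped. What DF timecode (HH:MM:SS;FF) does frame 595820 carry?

05:31:20;16

Each 10-minute DF block holds 10 × 60 × 30 − 9 × 2 = 17982 frames. 595820 ÷ 17982 → 33 full blocks, remainder 2414.
Within the partial block the first minute is 1800 frames and each further minute 1798, so 1 further minute boundary passed. Total skipped labels = 18 × 33 + 2 × 1 = 596.
Non-drop label index = 595820 + 596 = 596416; at 30 labels/s that is 05:31:20:16, i.e. DF 05:31:20;16.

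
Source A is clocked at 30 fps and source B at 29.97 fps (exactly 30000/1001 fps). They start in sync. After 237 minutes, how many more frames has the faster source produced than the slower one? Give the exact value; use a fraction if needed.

426600/1001 frames

237 min = 14220 s.
A emits 30 × 14220 = 426600 frames; B emits 30000/1001 × 14220 = 426600000/1001.
Difference = 426600/1001 frames (≈ 426.1738); B is behind A.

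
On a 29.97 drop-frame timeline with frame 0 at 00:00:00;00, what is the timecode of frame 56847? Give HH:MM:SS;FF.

Each 10-minute DF block holds 10 × 60 × 30 − 9 × 2 = 17982 frames. 56847 ÷ 17982 → 3 full blocks, remainder 2901.
Within the partial block the first minute is 1800 frames and each further minute 1798, so 1 further minute boundary passed. Total skipped labels = 18 × 3 + 2 × 1 = 56.
Non-drop label index = 56847 + 56 = 56903; at 30 labels/s that is 00:31:36:23, i.e. DF 00:31:36;23.

00:31:36;23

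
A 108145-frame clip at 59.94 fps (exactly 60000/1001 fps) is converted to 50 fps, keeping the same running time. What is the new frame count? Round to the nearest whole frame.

90211 frames

Frames at target rate = 108145 × (50) / (60000/1001) = 21650629/240 ≈ 90210.954.
Nearest whole frame: 90211.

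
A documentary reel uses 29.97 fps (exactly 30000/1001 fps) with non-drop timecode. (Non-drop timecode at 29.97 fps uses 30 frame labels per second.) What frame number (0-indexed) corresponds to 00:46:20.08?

Total seconds to the label: (0 × 3600 + 46 × 60 + 20) = 2780.
Frame index = 2780 × 30 + 8 = 83408.

83408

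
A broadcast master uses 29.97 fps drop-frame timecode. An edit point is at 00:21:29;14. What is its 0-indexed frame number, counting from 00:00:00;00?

Complete 10-minute blocks: 2, each 17982 frames → 35964.
Remaining 1 whole minute in the current block: 1800 + 0 × 1798 = 1800 frames.
Within the current minute: 29 × 30 + 14 − 2 = 882 (labels ;00/;01 skipped at this minute). Total = 35964 + 1800 + 882 = 38646.

38646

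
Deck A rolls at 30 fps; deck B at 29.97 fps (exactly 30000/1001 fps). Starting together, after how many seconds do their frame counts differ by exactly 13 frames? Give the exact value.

13013/30 seconds

The gap grows by |30000/1001 − 30| = 30/1001 frames per second.
Time for a 13-frame gap: 13 ÷ (30/1001) = 13013/30 s.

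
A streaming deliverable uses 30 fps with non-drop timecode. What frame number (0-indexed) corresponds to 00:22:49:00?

41070

Total seconds to the label: (0 × 3600 + 22 × 60 + 49) = 1369.
Frame index = 1369 × 30 + 0 = 41070.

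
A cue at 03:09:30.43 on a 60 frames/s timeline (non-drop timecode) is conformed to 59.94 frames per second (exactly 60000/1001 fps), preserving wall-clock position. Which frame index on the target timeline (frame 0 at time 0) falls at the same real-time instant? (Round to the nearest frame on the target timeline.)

Source frame index: (3×3600 + 9×60 + 30) × 60 + 43 = 682243.
Real time: 682243 / (60) = 682243/60 s.
Target frame: (682243/60) × (60000/1001) = 682243000/1001 ≈ 681561.439 → 681561.

frame 681561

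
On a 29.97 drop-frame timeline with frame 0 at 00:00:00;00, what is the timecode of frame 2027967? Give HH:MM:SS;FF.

Ten DF minutes hold 17982 frames, so frame 2027967 lies in block 112 (frames 2013984–2031965) with 13983 frames into that block.
The block's first minute is 1800 frames and the rest 1798 each; 13983 frames reaches minute 7, so 112 × 18 + 7 × 2 = 2030 labels have been skipped so far.
Adding those back, label number 2027967 + 2030 = 2029997 at 30 labels/s is 67666 s + 17 f = 18 h 47 min 46 s frame 17, i.e. 18:47:46;17.

18:47:46;17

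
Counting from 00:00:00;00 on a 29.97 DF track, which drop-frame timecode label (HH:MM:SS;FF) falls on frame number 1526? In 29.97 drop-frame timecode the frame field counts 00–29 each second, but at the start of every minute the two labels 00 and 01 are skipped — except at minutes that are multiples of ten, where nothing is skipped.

Each 10-minute DF block holds 10 × 60 × 30 − 9 × 2 = 17982 frames. 1526 ÷ 17982 → 0 full blocks, remainder 1526.
Within the partial block the first minute is 1800 frames and each further minute 1798, so 0 further minute boundaries passed. Total skipped labels = 18 × 0 + 2 × 0 = 0.
Non-drop label index = 1526 + 0 = 1526; at 30 labels/s that is 00:00:50:26, i.e. DF 00:00:50;26.

00:00:50;26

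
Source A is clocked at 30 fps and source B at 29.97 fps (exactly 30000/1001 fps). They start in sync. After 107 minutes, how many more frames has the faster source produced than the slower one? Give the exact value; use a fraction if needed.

107 min = 6420 s.
A emits 30 × 6420 = 192600 frames; B emits 30000/1001 × 6420 = 192600000/1001.
Difference = 192600/1001 frames (≈ 192.4076); B is behind A.

192600/1001 frames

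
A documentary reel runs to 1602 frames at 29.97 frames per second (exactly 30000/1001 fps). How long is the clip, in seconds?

Running time = 1602 / (30000/1001) = 53.4534 s.

53.4534 seconds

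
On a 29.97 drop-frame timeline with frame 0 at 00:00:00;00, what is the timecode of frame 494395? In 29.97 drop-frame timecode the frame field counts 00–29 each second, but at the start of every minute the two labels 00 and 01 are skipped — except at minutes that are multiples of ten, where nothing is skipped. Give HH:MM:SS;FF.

Each 10-minute DF block holds 10 × 60 × 30 − 9 × 2 = 17982 frames. 494395 ÷ 17982 → 27 full blocks, remainder 8881.
Within the partial block the first minute is 1800 frames and each further minute 1798, so 4 further minute boundaries passed. Total skipped labels = 18 × 27 + 2 × 4 = 494.
Non-drop label index = 494395 + 494 = 494889; at 30 labels/s that is 04:34:56:09, i.e. DF 04:34:56;09.

04:34:56;09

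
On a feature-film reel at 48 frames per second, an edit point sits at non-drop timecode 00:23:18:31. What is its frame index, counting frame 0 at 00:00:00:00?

Total seconds to the label: (0 × 3600 + 23 × 60 + 18) = 1398.
Frame index = 1398 × 48 + 31 = 67135.

67135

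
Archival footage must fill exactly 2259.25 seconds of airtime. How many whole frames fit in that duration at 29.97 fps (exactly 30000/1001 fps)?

67709 frames

Frames = 2259.25 × 30000/1001 = 9682500/143 ≈ 67709.7902.
Complete frames: 67709.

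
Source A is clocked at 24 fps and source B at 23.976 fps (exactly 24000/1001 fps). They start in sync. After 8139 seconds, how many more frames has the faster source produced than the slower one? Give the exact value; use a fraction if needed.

A emits 24 × 8139 = 195336 frames; B emits 24000/1001 × 8139 = 195336000/1001.
Difference = 195336/1001 frames (≈ 195.1409); B is behind A.

195336/1001 frames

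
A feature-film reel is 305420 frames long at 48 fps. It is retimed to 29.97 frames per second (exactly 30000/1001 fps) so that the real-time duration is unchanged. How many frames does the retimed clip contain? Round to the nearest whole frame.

190697 frames

Frames at target rate = 305420 × (30000/1001) / (48) = 190887500/1001 ≈ 190696.803.
Nearest whole frame: 190697.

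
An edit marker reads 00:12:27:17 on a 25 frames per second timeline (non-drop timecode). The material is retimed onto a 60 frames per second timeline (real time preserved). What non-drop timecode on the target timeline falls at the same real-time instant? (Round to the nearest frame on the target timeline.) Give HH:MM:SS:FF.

00:12:27:41

Source frame index: (0×3600 + 12×60 + 27) × 25 + 17 = 18692.
Real time: 18692 / (25) = 18692/25 s.
Target frame: (18692/25) × (60) = 224304/5 ≈ 44860.800 → 44861.
At 60 labels/s: frame 44861 → 00:12:27:41.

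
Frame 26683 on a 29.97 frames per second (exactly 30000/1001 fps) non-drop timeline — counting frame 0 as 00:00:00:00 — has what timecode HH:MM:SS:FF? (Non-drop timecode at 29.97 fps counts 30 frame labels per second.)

26683 ÷ 30 = 889 full seconds, remainder 13 frames.
889 s = 0 h 14 min 49 s.
Timecode: 00:14:49:13.

00:14:49:13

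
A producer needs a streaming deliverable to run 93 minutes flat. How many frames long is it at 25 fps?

139500 frames

93 min = 5580 s.
Frames = 5580 × 25 = 139500.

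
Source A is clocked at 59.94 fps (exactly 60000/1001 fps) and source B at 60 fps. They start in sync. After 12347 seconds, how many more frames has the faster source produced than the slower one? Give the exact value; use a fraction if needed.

A emits 60000/1001 × 12347 = 740820000/1001 frames; B emits 60 × 12347 = 740820.
Difference = 740820/1001 frames (≈ 740.0799); B is ahead of A.

740820/1001 frames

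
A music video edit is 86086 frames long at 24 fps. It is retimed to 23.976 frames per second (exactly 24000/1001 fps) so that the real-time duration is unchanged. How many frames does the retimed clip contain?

86000 frames

Target frames = source frames × (target rate / source rate) = 86086 × (24000/1001)/(24) = 86086 × 1000/1001 = 86000.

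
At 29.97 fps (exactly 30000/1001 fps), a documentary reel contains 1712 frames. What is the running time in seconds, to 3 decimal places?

Running time = 1712 × 1001/30000 = 107107/1875 s ≈ 57.124 s.

57.124 seconds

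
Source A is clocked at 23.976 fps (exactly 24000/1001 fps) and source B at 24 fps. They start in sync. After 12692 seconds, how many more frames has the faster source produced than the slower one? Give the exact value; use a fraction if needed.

A emits 24000/1001 × 12692 = 304608000/1001 frames; B emits 24 × 12692 = 304608.
Difference = 304608/1001 frames (≈ 304.3037); B is ahead of A.

304608/1001 frames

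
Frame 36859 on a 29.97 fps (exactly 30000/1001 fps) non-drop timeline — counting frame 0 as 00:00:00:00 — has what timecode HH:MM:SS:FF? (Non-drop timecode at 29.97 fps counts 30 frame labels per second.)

00:20:28:19

36859 ÷ 30 = 1228 full seconds, remainder 19 frames.
1228 s = 0 h 20 min 28 s.
Timecode: 00:20:28:19.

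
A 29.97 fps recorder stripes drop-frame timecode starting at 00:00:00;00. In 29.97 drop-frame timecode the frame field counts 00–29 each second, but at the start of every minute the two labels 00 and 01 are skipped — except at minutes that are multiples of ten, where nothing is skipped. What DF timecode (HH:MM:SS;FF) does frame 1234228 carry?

11:26:22;04

Each 10-minute DF block holds 10 × 60 × 30 − 9 × 2 = 17982 frames. 1234228 ÷ 17982 → 68 full blocks, remainder 11452.
Within the partial block the first minute is 1800 frames and each further minute 1798, so 6 further minute boundaries passed. Total skipped labels = 18 × 68 + 2 × 6 = 1236.
Non-drop label index = 1234228 + 1236 = 1235464; at 30 labels/s that is 11:26:22:04, i.e. DF 11:26:22;04.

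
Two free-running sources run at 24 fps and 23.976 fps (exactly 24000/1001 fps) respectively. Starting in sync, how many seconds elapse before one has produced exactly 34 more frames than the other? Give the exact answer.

The gap grows by |24000/1001 − 24| = 24/1001 frames per second.
Time for a 34-frame gap: 34 ÷ (24/1001) = 17017/12 s.

17017/12 seconds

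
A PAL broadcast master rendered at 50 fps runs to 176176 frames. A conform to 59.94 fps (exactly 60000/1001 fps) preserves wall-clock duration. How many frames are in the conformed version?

211200 frames

Target frames = source frames × (target rate / source rate) = 176176 × (60000/1001)/(50) = 176176 × 1200/1001 = 211200.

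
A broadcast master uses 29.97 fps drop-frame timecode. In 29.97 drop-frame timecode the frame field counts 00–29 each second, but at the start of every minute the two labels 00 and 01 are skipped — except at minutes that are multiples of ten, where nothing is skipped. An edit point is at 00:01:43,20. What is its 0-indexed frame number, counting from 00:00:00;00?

Complete 10-minute blocks: 0, each 17982 frames → 0.
Remaining 1 whole minute in the current block: 1800 + 0 × 1798 = 1800 frames.
Within the current minute: 43 × 30 + 20 − 2 = 1308 (labels ;00/;01 skipped at this minute). Total = 0 + 1800 + 1308 = 3108.

3108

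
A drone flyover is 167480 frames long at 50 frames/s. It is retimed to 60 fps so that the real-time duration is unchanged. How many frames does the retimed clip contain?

200976 frames

Target frames = source frames × (target rate / source rate) = 167480 × (60)/(50) = 167480 × 6/5 = 200976.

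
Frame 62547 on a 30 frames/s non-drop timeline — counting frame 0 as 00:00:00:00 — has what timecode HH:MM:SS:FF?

00:34:44:27

62547 ÷ 30 = 2084 full seconds, remainder 27 frames.
2084 s = 0 h 34 min 44 s.
Timecode: 00:34:44:27.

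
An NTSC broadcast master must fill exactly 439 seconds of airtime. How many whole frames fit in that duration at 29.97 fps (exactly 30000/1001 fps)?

13156 frames

Frames = 439 × 30000/1001 = 13170000/1001 ≈ 13156.8432.
Complete frames: 13156.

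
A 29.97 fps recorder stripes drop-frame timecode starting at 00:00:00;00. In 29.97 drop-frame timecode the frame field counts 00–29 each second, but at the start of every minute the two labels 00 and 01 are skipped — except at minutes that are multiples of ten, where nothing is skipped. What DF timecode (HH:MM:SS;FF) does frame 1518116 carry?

Ten DF minutes hold 17982 frames, so frame 1518116 lies in block 84 (frames 1510488–1528469) with 7628 frames into that block.
The block's first minute is 1800 frames and the rest 1798 each; 7628 frames reaches minute 4, so 84 × 18 + 4 × 2 = 1520 labels have been skipped so far.
Adding those back, label number 1518116 + 1520 = 1519636 at 30 labels/s is 50654 s + 16 f = 14 h 4 min 14 s frame 16, i.e. 14:04:14;16.

14:04:14;16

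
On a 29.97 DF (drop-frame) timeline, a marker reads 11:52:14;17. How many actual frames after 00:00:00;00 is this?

1280755

As if non-drop at 30 labels/s: (11 × 3600 + 52 × 60 + 14) × 30 + 17 = 1282037.
Minute boundaries passed: 712; those not divisible by 10: 712 − 71 = 641; dropped labels = 2 × 641 = 1282.
Actual frame index = 1282037 − 1282 = 1280755.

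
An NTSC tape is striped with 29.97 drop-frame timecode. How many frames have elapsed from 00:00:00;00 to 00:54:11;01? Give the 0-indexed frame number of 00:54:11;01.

97433

As if non-drop at 30 labels/s: (0 × 3600 + 54 × 60 + 11) × 30 + 1 = 97531.
Minute boundaries passed: 54; those not divisible by 10: 54 − 5 = 49; dropped labels = 2 × 49 = 98.
Actual frame index = 97531 − 98 = 97433.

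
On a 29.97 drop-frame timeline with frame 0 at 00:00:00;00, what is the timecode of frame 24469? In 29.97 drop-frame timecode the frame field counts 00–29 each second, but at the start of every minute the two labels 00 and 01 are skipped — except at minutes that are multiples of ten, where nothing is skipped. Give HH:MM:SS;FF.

00:13:36;13

Ten DF minutes hold 17982 frames, so frame 24469 lies in block 1 (frames 17982–35963) with 6487 frames into that block.
The block's first minute is 1800 frames and the rest 1798 each; 6487 frames reaches minute 3, so 1 × 18 + 3 × 2 = 24 labels have been skipped so far.
Adding those back, label number 24469 + 24 = 24493 at 30 labels/s is 816 s + 13 f = 0 h 13 min 36 s frame 13, i.e. 00:13:36;13.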